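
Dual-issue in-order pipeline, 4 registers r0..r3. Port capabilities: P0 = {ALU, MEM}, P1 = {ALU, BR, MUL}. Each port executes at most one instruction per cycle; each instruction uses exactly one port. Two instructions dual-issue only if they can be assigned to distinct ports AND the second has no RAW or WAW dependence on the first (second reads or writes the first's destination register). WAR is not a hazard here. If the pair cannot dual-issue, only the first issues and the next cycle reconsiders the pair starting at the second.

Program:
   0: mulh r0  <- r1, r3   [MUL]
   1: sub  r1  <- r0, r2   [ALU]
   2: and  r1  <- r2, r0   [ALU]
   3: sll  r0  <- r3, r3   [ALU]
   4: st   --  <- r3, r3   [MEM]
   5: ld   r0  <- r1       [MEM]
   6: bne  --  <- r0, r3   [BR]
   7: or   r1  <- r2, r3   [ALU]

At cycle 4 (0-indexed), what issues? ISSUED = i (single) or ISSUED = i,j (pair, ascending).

ISSUED = 5

0. mulh.MUL @i0  | RAW r0
1. sub.ALU @i1  | WAW r1
2. and.ALU/sll.ALU @i2/i3  | dual
3. st.MEM @i4  | no-port MEM/MEM
4. ld.MEM @i5  | RAW r0
5. bne.BR/or.ALU @i6/i7  | dual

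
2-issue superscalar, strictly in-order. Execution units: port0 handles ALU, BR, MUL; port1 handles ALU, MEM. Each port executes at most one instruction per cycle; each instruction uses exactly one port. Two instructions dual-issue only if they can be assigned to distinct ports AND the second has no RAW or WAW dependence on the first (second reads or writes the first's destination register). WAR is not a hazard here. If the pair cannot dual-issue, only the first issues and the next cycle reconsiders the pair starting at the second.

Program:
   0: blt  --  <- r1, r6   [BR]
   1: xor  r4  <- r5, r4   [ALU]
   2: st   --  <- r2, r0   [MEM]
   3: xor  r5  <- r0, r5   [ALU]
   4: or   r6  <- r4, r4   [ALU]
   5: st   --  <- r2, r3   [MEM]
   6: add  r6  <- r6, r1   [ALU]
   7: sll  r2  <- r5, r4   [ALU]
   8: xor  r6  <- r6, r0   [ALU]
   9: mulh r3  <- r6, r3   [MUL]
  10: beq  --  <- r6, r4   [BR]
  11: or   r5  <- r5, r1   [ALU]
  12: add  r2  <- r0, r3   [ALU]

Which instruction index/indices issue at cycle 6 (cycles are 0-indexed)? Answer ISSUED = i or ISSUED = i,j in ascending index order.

ISSUED = 10,11

0. blt+xor @i0+i1  | pair
1. st+xor @i2+i3  | pair
2. or+st @i4+i5  | pair
3. add+sll @i6+i7  | pair
4. xor @i8  | RAW r6
5. mulh @i9  | no-port MUL/BR
6. beq+or @i10+i11  | pair
7. add @i12  | tail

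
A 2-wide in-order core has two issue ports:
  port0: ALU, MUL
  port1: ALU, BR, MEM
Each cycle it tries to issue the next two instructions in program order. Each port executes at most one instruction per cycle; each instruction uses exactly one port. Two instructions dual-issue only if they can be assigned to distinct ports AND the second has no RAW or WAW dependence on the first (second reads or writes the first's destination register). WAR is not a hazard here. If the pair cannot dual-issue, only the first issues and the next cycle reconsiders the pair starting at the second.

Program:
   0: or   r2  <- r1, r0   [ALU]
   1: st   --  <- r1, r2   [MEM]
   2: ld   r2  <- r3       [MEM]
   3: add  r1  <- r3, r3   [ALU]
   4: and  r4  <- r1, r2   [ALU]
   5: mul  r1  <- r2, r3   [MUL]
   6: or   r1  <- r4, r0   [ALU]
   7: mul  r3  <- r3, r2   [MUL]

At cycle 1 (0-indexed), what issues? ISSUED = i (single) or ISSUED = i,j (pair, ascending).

  cy0 -> i0 (or) RAW r2
  cy1 -> i1 (st) no-port MEM/MEM
  cy2 -> i2/i3 (ld;add) pair
  cy3 -> i4/i5 (and;mul) pair
  cy4 -> i6/i7 (or;mul) pair

ISSUED = 1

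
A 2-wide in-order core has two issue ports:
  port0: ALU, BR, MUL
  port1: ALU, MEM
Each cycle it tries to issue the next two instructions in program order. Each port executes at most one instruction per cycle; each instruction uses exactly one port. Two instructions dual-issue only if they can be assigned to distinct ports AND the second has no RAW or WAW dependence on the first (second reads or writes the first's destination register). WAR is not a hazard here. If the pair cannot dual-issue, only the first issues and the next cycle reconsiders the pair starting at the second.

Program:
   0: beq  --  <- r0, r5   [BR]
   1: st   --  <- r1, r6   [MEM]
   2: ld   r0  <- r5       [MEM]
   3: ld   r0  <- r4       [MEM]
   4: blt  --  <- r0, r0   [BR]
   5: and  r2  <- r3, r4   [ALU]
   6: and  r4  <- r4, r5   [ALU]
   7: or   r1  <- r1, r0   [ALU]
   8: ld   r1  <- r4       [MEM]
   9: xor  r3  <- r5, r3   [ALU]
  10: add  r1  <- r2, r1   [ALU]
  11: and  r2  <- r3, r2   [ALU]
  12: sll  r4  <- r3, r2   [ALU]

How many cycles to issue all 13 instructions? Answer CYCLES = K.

CYCLES = 8

[0] i0/i1  beq;st  -- pair
[1] i2  ld  -- no-port MEM/MEM
[2] i3  ld  -- RAW r0
[3] i4/i5  blt;and  -- pair
[4] i6/i7  and;or  -- pair
[5] i8/i9  ld;xor  -- pair
[6] i10/i11  add;and  -- pair
[7] i12  sll  -- tail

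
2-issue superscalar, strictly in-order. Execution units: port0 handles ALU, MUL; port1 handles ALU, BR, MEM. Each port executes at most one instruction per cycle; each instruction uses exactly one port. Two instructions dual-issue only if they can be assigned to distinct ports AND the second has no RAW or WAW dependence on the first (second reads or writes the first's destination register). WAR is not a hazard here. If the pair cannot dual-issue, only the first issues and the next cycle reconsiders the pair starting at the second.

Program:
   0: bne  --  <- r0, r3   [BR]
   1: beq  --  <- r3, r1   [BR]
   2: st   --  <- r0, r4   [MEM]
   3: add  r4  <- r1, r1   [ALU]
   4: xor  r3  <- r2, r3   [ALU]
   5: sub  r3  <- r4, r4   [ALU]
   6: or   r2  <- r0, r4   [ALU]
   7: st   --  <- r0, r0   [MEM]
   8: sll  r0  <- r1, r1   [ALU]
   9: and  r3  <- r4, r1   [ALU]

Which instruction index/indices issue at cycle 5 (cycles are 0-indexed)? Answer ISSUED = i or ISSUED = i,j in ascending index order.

  cy0 -> i0 (bne) no-port BR/BR
  cy1 -> i1 (beq) no-port BR/MEM
  cy2 -> i2+i3 (st add) pair
  cy3 -> i4 (xor) WAW r3
  cy4 -> i5+i6 (sub or) pair
  cy5 -> i7+i8 (st sll) pair
  cy6 -> i9 (and) tail

ISSUED = 7,8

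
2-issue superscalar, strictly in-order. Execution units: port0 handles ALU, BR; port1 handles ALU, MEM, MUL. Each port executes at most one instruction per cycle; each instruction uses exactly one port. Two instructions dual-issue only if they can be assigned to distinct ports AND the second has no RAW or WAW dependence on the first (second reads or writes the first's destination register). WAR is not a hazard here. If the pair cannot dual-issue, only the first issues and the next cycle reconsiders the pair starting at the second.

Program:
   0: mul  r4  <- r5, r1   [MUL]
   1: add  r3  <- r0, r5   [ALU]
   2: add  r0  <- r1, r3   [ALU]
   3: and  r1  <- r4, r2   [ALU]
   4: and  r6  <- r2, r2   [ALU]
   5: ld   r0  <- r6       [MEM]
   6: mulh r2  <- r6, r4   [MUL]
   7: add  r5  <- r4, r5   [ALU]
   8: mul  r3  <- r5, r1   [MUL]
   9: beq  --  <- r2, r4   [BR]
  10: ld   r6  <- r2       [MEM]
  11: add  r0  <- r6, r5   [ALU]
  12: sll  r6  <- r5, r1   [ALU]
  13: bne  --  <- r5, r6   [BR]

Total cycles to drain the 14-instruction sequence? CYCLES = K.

[0] i0,i1  mul.MUL+add.ALU  -- pair
[1] i2,i3  add.ALU+and.ALU  -- pair
[2] i4  and.ALU  -- RAW r6
[3] i5  ld.MEM  -- no-port MEM/MUL
[4] i6,i7  mulh.MUL+add.ALU  -- pair
[5] i8,i9  mul.MUL+beq.BR  -- pair
[6] i10  ld.MEM  -- RAW r6
[7] i11,i12  add.ALU+sll.ALU  -- pair
[8] i13  bne.BR  -- tail

CYCLES = 9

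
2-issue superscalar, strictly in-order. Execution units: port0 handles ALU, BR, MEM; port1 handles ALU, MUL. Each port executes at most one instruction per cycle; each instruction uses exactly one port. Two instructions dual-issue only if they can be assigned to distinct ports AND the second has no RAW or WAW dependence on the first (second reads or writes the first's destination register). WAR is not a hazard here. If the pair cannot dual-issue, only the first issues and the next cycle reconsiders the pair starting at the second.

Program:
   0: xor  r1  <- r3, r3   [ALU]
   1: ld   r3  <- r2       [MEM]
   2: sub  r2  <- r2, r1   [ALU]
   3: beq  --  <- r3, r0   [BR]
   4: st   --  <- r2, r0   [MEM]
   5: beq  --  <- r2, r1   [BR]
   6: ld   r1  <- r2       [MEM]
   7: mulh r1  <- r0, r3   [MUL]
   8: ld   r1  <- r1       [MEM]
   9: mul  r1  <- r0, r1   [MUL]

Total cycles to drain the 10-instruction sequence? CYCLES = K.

  cy0 -> i0+i1 (xor ld) dual
  cy1 -> i2+i3 (sub beq) dual
  cy2 -> i4 (st) no-port MEM/BR
  cy3 -> i5 (beq) no-port BR/MEM
  cy4 -> i6 (ld) WAW r1
  cy5 -> i7 (mulh) RAW+WAW r1
  cy6 -> i8 (ld) RAW+WAW r1
  cy7 -> i9 (mul) tail

CYCLES = 8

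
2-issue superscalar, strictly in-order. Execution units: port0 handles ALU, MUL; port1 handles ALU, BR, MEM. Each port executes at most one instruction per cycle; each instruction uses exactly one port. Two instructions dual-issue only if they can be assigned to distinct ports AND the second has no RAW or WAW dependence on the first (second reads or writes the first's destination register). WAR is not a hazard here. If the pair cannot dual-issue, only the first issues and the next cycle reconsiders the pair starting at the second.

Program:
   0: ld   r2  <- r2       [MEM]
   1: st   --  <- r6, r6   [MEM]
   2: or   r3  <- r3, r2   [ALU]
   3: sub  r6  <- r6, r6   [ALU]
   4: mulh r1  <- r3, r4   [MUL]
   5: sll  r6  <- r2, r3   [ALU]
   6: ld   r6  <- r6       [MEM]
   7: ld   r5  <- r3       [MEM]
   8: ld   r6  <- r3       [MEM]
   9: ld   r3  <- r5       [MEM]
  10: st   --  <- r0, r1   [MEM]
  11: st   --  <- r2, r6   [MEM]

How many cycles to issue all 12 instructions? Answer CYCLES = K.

CYCLES = 10

  cy0 -> i0 (ld) no-port MEM/MEM
  cy1 -> i1&i2 (st;or) 2-wide
  cy2 -> i3&i4 (sub;mulh) 2-wide
  cy3 -> i5 (sll) RAW+WAW r6
  cy4 -> i6 (ld) no-port MEM/MEM
  cy5 -> i7 (ld) no-port MEM/MEM
  cy6 -> i8 (ld) no-port MEM/MEM
  cy7 -> i9 (ld) no-port MEM/MEM
  cy8 -> i10 (st) no-port MEM/MEM
  cy9 -> i11 (st) tail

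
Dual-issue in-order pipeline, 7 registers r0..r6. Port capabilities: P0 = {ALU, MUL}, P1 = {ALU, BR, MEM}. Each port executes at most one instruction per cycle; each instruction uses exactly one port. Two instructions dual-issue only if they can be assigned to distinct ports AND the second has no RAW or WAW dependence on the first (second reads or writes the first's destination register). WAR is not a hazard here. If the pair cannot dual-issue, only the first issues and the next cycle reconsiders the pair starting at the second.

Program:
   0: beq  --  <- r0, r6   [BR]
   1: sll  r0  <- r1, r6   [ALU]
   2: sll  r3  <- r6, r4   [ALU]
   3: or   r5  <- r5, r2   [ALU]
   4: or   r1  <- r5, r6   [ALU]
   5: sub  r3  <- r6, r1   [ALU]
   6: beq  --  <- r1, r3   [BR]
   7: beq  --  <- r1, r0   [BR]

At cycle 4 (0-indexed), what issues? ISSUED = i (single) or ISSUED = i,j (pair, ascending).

0. beq.BR sll.ALU @i0&i1  | pair
1. sll.ALU or.ALU @i2&i3  | pair
2. or.ALU @i4  | RAW r1
3. sub.ALU @i5  | RAW r3
4. beq.BR @i6  | no-port BR/BR
5. beq.BR @i7  | tail

ISSUED = 6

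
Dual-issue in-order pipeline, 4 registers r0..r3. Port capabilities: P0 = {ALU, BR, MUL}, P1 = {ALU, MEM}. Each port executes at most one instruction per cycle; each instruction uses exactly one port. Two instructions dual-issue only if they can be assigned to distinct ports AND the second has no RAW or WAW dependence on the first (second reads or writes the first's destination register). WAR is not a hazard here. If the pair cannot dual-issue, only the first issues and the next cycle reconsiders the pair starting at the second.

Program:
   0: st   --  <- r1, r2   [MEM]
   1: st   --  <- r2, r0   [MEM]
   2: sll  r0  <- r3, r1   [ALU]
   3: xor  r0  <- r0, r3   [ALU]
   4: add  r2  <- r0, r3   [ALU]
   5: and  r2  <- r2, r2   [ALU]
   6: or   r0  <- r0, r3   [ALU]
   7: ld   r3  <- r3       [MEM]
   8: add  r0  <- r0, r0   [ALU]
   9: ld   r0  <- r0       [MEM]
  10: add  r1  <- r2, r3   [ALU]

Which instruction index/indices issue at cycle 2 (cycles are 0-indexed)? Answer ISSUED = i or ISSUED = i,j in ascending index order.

[0] i0  st.MEM  -- no-port MEM/MEM
[1] i1+i2  st.MEM sll.ALU  -- 2-wide
[2] i3  xor.ALU  -- RAW r0
[3] i4  add.ALU  -- RAW+WAW r2
[4] i5+i6  and.ALU or.ALU  -- 2-wide
[5] i7+i8  ld.MEM add.ALU  -- 2-wide
[6] i9+i10  ld.MEM add.ALU  -- 2-wide

ISSUED = 3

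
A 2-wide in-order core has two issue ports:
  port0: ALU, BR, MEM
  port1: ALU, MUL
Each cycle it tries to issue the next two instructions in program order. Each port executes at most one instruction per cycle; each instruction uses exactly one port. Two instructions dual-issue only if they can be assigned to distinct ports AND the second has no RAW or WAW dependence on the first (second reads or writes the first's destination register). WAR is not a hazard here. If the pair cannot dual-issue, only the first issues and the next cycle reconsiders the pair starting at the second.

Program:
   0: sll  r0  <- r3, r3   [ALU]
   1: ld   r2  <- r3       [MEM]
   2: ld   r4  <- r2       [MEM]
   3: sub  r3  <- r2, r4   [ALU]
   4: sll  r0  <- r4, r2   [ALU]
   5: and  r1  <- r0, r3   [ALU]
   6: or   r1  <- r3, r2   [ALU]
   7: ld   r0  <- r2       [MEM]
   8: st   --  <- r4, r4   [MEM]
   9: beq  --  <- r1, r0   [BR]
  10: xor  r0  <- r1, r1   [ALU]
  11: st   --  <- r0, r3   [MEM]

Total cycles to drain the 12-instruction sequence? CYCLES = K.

  cy0 -> i0+i1 (sll/ld) dual
  cy1 -> i2 (ld) RAW r4
  cy2 -> i3+i4 (sub/sll) dual
  cy3 -> i5 (and) WAW r1
  cy4 -> i6+i7 (or/ld) dual
  cy5 -> i8 (st) no-port MEM/BR
  cy6 -> i9+i10 (beq/xor) dual
  cy7 -> i11 (st) tail

CYCLES = 8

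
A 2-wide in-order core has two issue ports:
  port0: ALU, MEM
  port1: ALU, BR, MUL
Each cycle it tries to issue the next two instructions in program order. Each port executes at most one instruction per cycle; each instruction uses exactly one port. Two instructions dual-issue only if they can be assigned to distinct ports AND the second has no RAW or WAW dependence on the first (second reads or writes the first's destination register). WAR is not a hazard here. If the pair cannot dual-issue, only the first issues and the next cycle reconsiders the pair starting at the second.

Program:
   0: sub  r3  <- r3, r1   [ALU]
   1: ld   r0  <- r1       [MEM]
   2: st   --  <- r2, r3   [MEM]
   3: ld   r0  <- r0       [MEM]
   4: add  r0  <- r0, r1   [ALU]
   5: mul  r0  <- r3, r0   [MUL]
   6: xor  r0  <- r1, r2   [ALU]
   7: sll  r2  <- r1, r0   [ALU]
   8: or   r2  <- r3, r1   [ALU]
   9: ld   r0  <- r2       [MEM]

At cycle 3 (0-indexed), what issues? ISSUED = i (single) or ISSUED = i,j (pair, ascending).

0. sub+ld @i0&i1  | dual
1. st @i2  | no-port MEM/MEM
2. ld @i3  | RAW+WAW r0
3. add @i4  | RAW+WAW r0
4. mul @i5  | WAW r0
5. xor @i6  | RAW r0
6. sll @i7  | WAW r2
7. or @i8  | RAW r2
8. ld @i9  | tail

ISSUED = 4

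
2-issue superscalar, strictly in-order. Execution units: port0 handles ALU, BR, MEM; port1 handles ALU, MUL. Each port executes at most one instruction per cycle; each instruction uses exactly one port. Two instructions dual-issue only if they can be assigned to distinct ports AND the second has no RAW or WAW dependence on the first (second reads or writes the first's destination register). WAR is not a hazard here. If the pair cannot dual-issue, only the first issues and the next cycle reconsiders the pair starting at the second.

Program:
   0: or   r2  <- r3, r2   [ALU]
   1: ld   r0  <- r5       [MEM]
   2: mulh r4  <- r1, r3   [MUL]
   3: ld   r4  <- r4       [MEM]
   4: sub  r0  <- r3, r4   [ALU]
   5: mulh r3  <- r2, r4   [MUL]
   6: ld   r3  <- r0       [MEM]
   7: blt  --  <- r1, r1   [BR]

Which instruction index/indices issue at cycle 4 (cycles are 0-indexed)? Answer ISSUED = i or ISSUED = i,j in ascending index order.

0. or.ALU+ld.MEM @i0+i1  | 2-wide
1. mulh.MUL @i2  | RAW+WAW r4
2. ld.MEM @i3  | RAW r4
3. sub.ALU+mulh.MUL @i4+i5  | 2-wide
4. ld.MEM @i6  | no-port MEM/BR
5. blt.BR @i7  | tail

ISSUED = 6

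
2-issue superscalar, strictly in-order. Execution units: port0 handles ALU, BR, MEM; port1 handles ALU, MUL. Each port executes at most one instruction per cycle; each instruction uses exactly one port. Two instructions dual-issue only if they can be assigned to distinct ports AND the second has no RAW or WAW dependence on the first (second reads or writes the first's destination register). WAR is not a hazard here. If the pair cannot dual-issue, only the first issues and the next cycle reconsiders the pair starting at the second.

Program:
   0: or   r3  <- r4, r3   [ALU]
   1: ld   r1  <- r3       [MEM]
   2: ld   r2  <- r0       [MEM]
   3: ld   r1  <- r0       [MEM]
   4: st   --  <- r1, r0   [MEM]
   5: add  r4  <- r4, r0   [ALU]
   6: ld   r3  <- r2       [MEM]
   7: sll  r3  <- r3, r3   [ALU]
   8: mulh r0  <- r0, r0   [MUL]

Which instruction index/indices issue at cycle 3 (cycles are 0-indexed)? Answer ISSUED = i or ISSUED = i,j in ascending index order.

ISSUED = 3

t=0 i0:or ; RAW r3
t=1 i1:ld ; no-port MEM/MEM
t=2 i2:ld ; no-port MEM/MEM
t=3 i3:ld ; no-port MEM/MEM
t=4 i4/i5:st add ; 2-wide
t=5 i6:ld ; RAW+WAW r3
t=6 i7/i8:sll mulh ; 2-wide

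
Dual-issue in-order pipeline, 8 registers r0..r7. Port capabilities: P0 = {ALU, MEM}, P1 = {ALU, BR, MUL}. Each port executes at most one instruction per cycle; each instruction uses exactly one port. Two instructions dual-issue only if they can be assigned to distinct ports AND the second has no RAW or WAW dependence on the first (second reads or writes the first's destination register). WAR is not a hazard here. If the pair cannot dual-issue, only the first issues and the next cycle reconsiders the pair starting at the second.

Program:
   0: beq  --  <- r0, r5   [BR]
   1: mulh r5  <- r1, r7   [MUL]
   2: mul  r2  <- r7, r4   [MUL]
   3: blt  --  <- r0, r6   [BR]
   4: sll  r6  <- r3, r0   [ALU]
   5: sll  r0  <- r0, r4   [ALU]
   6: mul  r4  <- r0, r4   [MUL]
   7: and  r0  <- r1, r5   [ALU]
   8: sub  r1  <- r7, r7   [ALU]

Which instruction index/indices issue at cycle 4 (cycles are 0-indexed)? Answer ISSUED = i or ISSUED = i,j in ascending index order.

ISSUED = 5

  cy0 -> i0 (beq) no-port BR/MUL
  cy1 -> i1 (mulh) no-port MUL/MUL
  cy2 -> i2 (mul) no-port MUL/BR
  cy3 -> i3/i4 (blt;sll) 2-wide
  cy4 -> i5 (sll) RAW r0
  cy5 -> i6/i7 (mul;and) 2-wide
  cy6 -> i8 (sub) tail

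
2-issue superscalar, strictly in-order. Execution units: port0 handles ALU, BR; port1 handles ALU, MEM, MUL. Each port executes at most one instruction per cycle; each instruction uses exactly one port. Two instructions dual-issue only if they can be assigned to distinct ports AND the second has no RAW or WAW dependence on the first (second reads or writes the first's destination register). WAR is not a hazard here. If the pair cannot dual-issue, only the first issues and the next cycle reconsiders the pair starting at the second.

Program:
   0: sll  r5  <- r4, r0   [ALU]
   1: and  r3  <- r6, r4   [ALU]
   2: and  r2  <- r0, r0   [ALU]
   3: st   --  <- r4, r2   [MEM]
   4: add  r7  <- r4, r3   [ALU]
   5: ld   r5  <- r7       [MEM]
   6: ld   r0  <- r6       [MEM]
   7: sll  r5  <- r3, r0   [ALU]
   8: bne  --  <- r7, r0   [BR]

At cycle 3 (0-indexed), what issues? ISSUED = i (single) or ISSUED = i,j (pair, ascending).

ISSUED = 5

c0: i0/i1 sll+and  2-wide
c1: i2 and  RAW r2
c2: i3/i4 st+add  2-wide
c3: i5 ld  no-port MEM/MEM
c4: i6 ld  RAW r0
c5: i7/i8 sll+bne  2-wide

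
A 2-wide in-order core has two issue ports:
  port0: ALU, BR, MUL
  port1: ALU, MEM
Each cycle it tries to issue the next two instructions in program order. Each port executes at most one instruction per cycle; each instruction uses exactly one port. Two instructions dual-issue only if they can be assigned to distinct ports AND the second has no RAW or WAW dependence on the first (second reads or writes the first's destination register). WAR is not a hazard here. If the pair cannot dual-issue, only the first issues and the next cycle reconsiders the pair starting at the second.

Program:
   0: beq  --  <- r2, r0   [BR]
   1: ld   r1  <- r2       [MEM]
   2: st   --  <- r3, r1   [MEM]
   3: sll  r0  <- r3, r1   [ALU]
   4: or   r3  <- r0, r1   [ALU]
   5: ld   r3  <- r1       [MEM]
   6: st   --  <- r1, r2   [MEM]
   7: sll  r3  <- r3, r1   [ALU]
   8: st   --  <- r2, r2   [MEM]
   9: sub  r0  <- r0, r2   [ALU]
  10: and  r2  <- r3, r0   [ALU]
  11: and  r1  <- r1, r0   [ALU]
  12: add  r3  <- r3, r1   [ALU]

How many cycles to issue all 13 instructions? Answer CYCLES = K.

CYCLES = 8

#0 head=0: beq.BR+ld.MEM i0,i1 2-wide
#1 head=2: st.MEM+sll.ALU i2,i3 2-wide
#2 head=4: or.ALU i4 WAW r3
#3 head=5: ld.MEM i5 no-port MEM/MEM
#4 head=6: st.MEM+sll.ALU i6,i7 2-wide
#5 head=8: st.MEM+sub.ALU i8,i9 2-wide
#6 head=10: and.ALU+and.ALU i10,i11 2-wide
#7 head=12: add.ALU i12 tail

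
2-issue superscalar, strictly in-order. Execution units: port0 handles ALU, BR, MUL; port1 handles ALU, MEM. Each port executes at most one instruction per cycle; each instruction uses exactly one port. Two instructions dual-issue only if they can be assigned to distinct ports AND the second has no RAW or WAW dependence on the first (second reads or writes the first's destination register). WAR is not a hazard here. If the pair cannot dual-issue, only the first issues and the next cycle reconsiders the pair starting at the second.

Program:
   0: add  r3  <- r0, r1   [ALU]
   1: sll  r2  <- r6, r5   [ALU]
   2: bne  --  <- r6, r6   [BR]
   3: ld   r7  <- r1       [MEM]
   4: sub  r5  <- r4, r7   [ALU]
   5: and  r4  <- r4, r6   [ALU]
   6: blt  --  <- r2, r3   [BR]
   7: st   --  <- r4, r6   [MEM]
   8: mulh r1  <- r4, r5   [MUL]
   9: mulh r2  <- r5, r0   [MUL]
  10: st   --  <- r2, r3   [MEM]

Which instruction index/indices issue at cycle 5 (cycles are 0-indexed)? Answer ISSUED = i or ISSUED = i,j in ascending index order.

t=0 i0&i1:add.ALU/sll.ALU ; dual
t=1 i2&i3:bne.BR/ld.MEM ; dual
t=2 i4&i5:sub.ALU/and.ALU ; dual
t=3 i6&i7:blt.BR/st.MEM ; dual
t=4 i8:mulh.MUL ; no-port MUL/MUL
t=5 i9:mulh.MUL ; RAW r2
t=6 i10:st.MEM ; tail

ISSUED = 9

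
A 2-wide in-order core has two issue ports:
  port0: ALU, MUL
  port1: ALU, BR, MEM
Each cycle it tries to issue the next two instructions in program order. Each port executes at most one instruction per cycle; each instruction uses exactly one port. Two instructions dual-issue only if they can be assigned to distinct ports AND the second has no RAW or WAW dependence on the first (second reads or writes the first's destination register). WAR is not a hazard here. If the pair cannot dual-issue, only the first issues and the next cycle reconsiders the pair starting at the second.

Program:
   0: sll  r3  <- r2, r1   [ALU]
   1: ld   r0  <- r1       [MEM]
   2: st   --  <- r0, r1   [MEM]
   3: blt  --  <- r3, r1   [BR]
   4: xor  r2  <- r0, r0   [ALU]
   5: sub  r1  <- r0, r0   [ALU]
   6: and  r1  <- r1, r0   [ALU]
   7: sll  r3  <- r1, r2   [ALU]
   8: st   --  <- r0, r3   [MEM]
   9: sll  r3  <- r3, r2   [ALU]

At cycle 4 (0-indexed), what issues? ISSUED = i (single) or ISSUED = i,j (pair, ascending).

c0: i0,i1 sll.ALU+ld.MEM  2-wide
c1: i2 st.MEM  no-port MEM/BR
c2: i3,i4 blt.BR+xor.ALU  2-wide
c3: i5 sub.ALU  RAW+WAW r1
c4: i6 and.ALU  RAW r1
c5: i7 sll.ALU  RAW r3
c6: i8,i9 st.MEM+sll.ALU  2-wide

ISSUED = 6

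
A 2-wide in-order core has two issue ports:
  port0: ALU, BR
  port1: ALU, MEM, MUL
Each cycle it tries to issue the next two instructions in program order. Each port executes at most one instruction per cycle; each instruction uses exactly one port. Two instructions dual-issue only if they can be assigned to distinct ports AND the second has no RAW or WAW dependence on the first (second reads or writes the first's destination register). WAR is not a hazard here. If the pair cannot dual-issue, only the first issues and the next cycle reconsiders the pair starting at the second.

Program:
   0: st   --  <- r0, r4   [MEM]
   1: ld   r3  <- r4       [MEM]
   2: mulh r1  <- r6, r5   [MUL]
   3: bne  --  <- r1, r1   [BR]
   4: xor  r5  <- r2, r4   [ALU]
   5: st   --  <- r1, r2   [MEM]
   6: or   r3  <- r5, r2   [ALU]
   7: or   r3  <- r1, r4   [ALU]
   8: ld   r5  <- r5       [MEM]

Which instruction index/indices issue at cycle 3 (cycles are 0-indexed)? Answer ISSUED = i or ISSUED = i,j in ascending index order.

c0: i0 st.MEM  no-port MEM/MEM
c1: i1 ld.MEM  no-port MEM/MUL
c2: i2 mulh.MUL  RAW r1
c3: i3/i4 bne.BR;xor.ALU  pair
c4: i5/i6 st.MEM;or.ALU  pair
c5: i7/i8 or.ALU;ld.MEM  pair

ISSUED = 3,4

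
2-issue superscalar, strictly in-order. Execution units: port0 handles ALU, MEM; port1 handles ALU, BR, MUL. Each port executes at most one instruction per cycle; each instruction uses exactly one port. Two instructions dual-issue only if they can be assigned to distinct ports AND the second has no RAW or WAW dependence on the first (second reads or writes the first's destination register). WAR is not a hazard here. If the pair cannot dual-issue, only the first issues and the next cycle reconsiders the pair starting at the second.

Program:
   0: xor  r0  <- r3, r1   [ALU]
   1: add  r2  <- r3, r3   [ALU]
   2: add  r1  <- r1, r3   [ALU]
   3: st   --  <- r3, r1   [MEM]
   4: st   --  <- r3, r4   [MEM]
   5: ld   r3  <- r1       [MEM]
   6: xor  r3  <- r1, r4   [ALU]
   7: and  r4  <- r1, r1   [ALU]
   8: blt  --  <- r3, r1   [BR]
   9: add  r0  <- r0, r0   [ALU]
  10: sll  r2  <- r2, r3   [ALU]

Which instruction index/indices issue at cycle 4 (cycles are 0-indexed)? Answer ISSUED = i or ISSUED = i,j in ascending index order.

ISSUED = 5

t=0 i0,i1:xor add ; 2-wide
t=1 i2:add ; RAW r1
t=2 i3:st ; no-port MEM/MEM
t=3 i4:st ; no-port MEM/MEM
t=4 i5:ld ; WAW r3
t=5 i6,i7:xor and ; 2-wide
t=6 i8,i9:blt add ; 2-wide
t=7 i10:sll ; tail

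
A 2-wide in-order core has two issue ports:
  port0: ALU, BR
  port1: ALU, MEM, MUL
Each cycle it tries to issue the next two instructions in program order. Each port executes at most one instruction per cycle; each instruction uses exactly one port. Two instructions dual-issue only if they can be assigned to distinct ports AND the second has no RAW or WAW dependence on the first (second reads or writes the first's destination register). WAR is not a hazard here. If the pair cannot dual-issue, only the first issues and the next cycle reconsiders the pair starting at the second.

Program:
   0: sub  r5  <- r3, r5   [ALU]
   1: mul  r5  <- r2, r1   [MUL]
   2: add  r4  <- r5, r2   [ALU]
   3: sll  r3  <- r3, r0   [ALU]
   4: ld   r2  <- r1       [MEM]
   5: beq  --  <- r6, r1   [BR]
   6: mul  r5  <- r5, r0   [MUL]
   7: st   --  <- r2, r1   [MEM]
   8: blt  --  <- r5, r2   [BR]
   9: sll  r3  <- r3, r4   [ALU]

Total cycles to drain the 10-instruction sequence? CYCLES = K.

CYCLES = 7

  cy0 -> i0 (sub) WAW r5
  cy1 -> i1 (mul) RAW r5
  cy2 -> i2+i3 (add;sll) dual
  cy3 -> i4+i5 (ld;beq) dual
  cy4 -> i6 (mul) no-port MUL/MEM
  cy5 -> i7+i8 (st;blt) dual
  cy6 -> i9 (sll) tail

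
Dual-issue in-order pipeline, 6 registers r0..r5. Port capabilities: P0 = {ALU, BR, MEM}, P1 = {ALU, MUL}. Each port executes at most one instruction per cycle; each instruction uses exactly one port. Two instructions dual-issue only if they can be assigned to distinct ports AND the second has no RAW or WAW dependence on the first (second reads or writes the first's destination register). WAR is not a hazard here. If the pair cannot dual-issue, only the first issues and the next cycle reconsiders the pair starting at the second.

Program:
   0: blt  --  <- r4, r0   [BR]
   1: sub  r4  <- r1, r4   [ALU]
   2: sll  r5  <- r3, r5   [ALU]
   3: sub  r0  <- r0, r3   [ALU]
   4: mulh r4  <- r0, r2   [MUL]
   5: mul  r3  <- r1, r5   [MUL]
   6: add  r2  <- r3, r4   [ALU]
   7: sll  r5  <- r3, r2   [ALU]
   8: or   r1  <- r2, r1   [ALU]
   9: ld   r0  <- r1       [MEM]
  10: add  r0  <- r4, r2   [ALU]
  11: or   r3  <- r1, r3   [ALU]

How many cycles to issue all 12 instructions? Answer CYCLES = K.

CYCLES = 8

t=0 i0,i1:blt/sub ; pair
t=1 i2,i3:sll/sub ; pair
t=2 i4:mulh ; no-port MUL/MUL
t=3 i5:mul ; RAW r3
t=4 i6:add ; RAW r2
t=5 i7,i8:sll/or ; pair
t=6 i9:ld ; WAW r0
t=7 i10,i11:add/or ; pair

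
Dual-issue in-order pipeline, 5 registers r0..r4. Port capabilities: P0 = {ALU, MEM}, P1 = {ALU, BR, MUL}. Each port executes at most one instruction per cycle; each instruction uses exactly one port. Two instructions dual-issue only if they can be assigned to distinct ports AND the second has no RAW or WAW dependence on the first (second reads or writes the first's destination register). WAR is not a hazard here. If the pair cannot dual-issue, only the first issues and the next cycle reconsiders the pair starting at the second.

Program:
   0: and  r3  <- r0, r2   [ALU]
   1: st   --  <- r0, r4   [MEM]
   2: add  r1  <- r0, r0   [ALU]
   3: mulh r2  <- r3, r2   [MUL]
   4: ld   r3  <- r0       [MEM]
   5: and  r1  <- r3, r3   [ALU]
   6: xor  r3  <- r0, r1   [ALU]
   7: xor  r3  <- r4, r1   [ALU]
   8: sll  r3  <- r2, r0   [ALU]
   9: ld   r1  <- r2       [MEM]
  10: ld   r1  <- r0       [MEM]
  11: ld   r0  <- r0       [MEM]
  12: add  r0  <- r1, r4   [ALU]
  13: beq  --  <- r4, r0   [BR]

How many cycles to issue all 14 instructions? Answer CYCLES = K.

0. and.ALU;st.MEM @i0/i1  | 2-wide
1. add.ALU;mulh.MUL @i2/i3  | 2-wide
2. ld.MEM @i4  | RAW r3
3. and.ALU @i5  | RAW r1
4. xor.ALU @i6  | WAW r3
5. xor.ALU @i7  | WAW r3
6. sll.ALU;ld.MEM @i8/i9  | 2-wide
7. ld.MEM @i10  | no-port MEM/MEM
8. ld.MEM @i11  | WAW r0
9. add.ALU @i12  | RAW r0
10. beq.BR @i13  | tail

CYCLES = 11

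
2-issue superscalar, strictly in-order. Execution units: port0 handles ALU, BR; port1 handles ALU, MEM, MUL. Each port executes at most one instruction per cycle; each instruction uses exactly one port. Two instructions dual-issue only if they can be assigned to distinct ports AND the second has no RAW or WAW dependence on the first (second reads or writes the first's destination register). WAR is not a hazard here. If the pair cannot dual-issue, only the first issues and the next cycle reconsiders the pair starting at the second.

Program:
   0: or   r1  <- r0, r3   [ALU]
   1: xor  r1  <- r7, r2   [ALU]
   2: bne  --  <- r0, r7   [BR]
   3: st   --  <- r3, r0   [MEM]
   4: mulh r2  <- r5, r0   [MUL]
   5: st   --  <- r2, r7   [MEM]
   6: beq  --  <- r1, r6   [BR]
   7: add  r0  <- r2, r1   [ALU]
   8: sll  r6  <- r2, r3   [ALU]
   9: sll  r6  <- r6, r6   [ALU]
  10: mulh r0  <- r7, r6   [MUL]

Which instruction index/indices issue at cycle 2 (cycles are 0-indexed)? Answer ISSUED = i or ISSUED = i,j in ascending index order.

c0: i0 or  WAW r1
c1: i1+i2 xor;bne  pair
c2: i3 st  no-port MEM/MUL
c3: i4 mulh  no-port MUL/MEM
c4: i5+i6 st;beq  pair
c5: i7+i8 add;sll  pair
c6: i9 sll  RAW r6
c7: i10 mulh  tail

ISSUED = 3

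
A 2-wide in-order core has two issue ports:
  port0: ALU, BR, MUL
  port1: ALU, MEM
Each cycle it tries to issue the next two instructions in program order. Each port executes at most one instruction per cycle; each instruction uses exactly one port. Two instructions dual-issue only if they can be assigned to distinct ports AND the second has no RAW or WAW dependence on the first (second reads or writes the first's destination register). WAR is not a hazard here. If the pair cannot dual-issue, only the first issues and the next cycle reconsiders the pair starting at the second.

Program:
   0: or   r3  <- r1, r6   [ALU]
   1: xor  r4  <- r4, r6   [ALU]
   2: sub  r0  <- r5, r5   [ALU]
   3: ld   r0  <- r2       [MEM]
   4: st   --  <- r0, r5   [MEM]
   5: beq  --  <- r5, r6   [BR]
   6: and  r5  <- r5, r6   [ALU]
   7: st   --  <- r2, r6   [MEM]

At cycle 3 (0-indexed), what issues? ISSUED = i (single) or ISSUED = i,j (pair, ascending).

ISSUED = 4,5

  cy0 -> i0/i1 (or.ALU/xor.ALU) pair
  cy1 -> i2 (sub.ALU) WAW r0
  cy2 -> i3 (ld.MEM) no-port MEM/MEM
  cy3 -> i4/i5 (st.MEM/beq.BR) pair
  cy4 -> i6/i7 (and.ALU/st.MEM) pair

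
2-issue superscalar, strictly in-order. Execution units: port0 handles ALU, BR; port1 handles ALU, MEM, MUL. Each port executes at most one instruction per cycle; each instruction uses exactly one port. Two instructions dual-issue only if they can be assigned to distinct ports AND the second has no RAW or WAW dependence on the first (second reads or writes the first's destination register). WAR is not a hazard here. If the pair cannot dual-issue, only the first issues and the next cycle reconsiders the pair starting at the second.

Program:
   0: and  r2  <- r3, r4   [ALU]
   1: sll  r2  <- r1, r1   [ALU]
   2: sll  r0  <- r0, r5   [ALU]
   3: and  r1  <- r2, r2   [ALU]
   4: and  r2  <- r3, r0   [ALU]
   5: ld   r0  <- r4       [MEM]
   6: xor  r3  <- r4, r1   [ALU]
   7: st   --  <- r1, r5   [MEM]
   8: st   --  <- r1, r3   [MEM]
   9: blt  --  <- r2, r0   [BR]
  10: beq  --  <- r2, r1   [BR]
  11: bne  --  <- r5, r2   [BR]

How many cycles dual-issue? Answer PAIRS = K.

PAIRS = 4

[0] i0  and.ALU  -- WAW r2
[1] i1,i2  sll.ALU+sll.ALU  -- pair
[2] i3,i4  and.ALU+and.ALU  -- pair
[3] i5,i6  ld.MEM+xor.ALU  -- pair
[4] i7  st.MEM  -- no-port MEM/MEM
[5] i8,i9  st.MEM+blt.BR  -- pair
[6] i10  beq.BR  -- no-port BR/BR
[7] i11  bne.BR  -- tail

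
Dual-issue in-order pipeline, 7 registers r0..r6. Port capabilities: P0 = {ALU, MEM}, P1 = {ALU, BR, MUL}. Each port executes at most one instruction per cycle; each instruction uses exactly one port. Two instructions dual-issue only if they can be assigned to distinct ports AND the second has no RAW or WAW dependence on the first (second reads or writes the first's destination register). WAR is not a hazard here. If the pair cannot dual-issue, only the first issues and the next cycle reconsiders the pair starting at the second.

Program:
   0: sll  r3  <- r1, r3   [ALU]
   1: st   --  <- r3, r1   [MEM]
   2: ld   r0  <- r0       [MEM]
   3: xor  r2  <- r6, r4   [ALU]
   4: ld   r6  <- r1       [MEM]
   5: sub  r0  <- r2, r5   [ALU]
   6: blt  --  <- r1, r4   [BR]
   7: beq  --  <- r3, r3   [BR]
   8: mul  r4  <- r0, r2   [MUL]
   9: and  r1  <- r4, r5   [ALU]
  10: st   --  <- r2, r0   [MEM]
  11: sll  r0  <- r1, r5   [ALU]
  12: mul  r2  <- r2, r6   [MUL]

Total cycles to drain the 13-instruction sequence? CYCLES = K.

c0: i0 sll.ALU  RAW r3
c1: i1 st.MEM  no-port MEM/MEM
c2: i2/i3 ld.MEM;xor.ALU  pair
c3: i4/i5 ld.MEM;sub.ALU  pair
c4: i6 blt.BR  no-port BR/BR
c5: i7 beq.BR  no-port BR/MUL
c6: i8 mul.MUL  RAW r4
c7: i9/i10 and.ALU;st.MEM  pair
c8: i11/i12 sll.ALU;mul.MUL  pair

CYCLES = 9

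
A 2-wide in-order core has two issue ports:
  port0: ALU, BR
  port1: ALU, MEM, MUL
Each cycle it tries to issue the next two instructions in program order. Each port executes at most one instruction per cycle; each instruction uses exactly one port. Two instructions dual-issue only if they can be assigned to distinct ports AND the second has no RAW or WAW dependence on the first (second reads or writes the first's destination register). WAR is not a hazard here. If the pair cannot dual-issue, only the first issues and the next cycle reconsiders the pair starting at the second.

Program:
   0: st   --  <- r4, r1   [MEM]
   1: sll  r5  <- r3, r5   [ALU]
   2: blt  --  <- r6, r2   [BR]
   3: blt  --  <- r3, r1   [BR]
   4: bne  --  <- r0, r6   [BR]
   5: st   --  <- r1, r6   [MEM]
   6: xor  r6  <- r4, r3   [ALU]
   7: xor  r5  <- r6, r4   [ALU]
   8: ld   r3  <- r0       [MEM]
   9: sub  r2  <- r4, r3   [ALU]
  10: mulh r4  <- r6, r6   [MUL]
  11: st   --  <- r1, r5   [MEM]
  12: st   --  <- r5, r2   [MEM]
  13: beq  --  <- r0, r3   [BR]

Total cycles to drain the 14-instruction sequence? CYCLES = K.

CYCLES = 9

#0 head=0: st.MEM sll.ALU i0&i1 pair
#1 head=2: blt.BR i2 no-port BR/BR
#2 head=3: blt.BR i3 no-port BR/BR
#3 head=4: bne.BR st.MEM i4&i5 pair
#4 head=6: xor.ALU i6 RAW r6
#5 head=7: xor.ALU ld.MEM i7&i8 pair
#6 head=9: sub.ALU mulh.MUL i9&i10 pair
#7 head=11: st.MEM i11 no-port MEM/MEM
#8 head=12: st.MEM beq.BR i12&i13 pair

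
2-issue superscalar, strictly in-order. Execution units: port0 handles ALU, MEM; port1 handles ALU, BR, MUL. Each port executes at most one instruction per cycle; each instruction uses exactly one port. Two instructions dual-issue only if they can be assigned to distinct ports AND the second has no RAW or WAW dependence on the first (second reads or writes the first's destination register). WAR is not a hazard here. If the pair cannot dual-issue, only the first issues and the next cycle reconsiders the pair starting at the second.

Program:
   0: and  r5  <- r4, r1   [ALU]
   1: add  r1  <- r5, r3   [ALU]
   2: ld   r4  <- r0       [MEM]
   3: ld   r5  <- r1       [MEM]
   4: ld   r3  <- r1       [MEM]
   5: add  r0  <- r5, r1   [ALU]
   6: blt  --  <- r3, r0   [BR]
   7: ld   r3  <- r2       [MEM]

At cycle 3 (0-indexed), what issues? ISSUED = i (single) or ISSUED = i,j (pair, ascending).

ISSUED = 4,5

[0] i0  and.ALU  -- RAW r5
[1] i1/i2  add.ALU;ld.MEM  -- pair
[2] i3  ld.MEM  -- no-port MEM/MEM
[3] i4/i5  ld.MEM;add.ALU  -- pair
[4] i6/i7  blt.BR;ld.MEM  -- pair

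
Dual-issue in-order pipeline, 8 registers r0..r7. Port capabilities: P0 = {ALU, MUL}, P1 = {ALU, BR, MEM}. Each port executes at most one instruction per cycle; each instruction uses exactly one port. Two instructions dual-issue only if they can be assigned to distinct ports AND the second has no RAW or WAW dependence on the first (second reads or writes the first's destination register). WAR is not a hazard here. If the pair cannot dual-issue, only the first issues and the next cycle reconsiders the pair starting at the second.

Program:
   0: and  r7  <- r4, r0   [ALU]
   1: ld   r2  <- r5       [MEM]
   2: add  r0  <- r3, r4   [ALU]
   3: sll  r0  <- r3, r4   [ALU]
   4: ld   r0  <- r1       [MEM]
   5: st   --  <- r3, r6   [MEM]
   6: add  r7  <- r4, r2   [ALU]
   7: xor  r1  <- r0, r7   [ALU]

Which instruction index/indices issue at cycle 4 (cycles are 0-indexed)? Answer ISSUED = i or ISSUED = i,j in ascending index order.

ISSUED = 5,6

t=0 i0,i1:and.ALU ld.MEM ; 2-wide
t=1 i2:add.ALU ; WAW r0
t=2 i3:sll.ALU ; WAW r0
t=3 i4:ld.MEM ; no-port MEM/MEM
t=4 i5,i6:st.MEM add.ALU ; 2-wide
t=5 i7:xor.ALU ; tail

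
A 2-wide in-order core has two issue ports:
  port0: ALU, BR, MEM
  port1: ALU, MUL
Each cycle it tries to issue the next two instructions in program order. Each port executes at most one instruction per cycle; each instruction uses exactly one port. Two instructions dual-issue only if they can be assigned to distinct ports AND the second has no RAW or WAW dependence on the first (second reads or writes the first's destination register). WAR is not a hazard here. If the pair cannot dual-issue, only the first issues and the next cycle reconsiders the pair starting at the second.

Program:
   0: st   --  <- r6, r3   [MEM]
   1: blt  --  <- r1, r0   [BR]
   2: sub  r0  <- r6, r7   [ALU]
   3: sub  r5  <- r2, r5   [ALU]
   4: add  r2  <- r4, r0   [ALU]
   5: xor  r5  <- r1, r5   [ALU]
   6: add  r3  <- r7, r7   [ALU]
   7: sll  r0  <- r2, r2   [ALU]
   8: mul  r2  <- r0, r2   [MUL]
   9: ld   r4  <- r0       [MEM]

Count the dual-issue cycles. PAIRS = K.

c0: i0 st.MEM  no-port MEM/BR
c1: i1+i2 blt.BR sub.ALU  dual
c2: i3+i4 sub.ALU add.ALU  dual
c3: i5+i6 xor.ALU add.ALU  dual
c4: i7 sll.ALU  RAW r0
c5: i8+i9 mul.MUL ld.MEM  dual

PAIRS = 4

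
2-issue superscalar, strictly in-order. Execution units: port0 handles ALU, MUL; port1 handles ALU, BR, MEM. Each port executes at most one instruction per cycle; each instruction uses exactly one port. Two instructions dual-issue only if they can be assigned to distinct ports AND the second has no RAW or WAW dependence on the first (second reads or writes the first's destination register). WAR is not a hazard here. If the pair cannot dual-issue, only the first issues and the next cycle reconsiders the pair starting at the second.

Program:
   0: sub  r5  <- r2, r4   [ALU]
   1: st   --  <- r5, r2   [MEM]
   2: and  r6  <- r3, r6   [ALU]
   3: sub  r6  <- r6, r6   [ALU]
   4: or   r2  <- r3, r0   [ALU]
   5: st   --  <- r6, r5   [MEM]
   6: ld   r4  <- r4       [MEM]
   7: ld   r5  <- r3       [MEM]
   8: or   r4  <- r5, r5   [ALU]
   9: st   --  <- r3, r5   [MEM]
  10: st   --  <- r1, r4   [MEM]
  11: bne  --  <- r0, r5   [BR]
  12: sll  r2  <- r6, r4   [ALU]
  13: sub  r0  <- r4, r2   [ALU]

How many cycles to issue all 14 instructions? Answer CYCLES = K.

CYCLES = 10

t=0 i0:sub ; RAW r5
t=1 i1/i2:st/and ; dual
t=2 i3/i4:sub/or ; dual
t=3 i5:st ; no-port MEM/MEM
t=4 i6:ld ; no-port MEM/MEM
t=5 i7:ld ; RAW r5
t=6 i8/i9:or/st ; dual
t=7 i10:st ; no-port MEM/BR
t=8 i11/i12:bne/sll ; dual
t=9 i13:sub ; tail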